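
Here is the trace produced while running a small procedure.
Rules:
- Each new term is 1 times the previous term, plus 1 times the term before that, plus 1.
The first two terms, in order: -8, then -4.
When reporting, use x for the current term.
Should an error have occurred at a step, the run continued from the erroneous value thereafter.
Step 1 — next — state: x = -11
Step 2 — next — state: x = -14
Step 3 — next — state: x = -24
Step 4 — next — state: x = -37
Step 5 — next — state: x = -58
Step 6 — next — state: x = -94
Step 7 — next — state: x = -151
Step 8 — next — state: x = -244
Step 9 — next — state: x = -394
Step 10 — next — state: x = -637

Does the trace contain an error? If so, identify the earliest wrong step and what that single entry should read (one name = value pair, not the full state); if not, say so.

Recomputing the run from the initial state:
step 1: x = -11
step 2: x = -14
step 3: x = -24
step 4: x = -37
step 5: x = -60
step 6: x = -96
step 7: x = -155
step 8: x = -250
step 9: x = -404
step 10: x = -653
The first disagreement with the trace is at step 5, where the value should be x = -60.

step 5, x = -60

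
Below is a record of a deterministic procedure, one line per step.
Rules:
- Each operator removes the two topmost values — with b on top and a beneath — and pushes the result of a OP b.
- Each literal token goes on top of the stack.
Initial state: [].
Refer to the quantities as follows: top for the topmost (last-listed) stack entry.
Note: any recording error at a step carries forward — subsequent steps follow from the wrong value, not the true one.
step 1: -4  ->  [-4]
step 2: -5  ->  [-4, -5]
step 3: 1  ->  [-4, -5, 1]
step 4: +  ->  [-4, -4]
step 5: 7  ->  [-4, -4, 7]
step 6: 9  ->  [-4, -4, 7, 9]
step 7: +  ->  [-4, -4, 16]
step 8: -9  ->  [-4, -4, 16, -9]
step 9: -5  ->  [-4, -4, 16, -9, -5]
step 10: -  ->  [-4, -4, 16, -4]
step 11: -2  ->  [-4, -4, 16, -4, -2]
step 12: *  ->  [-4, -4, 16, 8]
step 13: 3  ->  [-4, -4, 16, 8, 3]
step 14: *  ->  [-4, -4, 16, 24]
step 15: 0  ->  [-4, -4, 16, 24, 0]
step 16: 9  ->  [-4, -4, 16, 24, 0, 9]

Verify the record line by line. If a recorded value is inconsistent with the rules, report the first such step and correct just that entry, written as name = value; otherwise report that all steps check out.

Recomputing the run from the initial state:
step 1: [-4]
step 2: [-4, -5]
step 3: [-4, -5, 1]
step 4: [-4, -4]
step 5: [-4, -4, 7]
step 6: [-4, -4, 7, 9]
step 7: [-4, -4, 16]
step 8: [-4, -4, 16, -9]
step 9: [-4, -4, 16, -9, -5]
step 10: [-4, -4, 16, -4]
step 11: [-4, -4, 16, -4, -2]
step 12: [-4, -4, 16, 8]
step 13: [-4, -4, 16, 8, 3]
step 14: [-4, -4, 16, 24]
step 15: [-4, -4, 16, 24, 0]
step 16: [-4, -4, 16, 24, 0, 9]
This matches the record at every step.

no error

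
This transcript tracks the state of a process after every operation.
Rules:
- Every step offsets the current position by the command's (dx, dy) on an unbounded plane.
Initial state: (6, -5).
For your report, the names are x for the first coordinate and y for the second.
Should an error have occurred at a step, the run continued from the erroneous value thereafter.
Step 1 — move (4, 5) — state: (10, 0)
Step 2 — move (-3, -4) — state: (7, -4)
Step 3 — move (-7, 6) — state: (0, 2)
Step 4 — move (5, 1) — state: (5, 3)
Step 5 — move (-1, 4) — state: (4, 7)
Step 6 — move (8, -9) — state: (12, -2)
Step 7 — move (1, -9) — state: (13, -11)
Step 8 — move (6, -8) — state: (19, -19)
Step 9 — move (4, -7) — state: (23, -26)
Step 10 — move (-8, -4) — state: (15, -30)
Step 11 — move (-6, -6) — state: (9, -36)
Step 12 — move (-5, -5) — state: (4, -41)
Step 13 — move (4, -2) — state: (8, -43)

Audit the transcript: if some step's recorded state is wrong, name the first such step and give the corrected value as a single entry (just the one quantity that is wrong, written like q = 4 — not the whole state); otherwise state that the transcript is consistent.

Step 1: x = 6 + (4) = 10, y = -5 + (5) = 0 — confirmed correct.
Step 2: x = 10 + (-3) = 7, y = 0 + (-4) = -4 — consistent with the transcript.
Step 3: x = 7 + (-7) = 0, y = -4 + (6) = 2 — agrees with the transcript.
Step 4: x = 0 + (5) = 5, y = 2 + (1) = 3 — exactly as logged.
Step 5: x = 5 + (-1) = 4, y = 3 + (4) = 7 — matches.
Step 6: x = 4 + (8) = 12, y = 7 + (-9) = -2 — verified.
Step 7: x = 12 + (1) = 13, y = -2 + (-9) = -11 — confirmed correct.
Step 8: x = 13 + (6) = 19, y = -11 + (-8) = -19 — checks out.
Step 9: x = 19 + (4) = 23, y = -19 + (-7) = -26 — verified.
Step 10: x = 23 + (-8) = 15, y = -26 + (-4) = -30 — consistent with the transcript.
Step 11: x = 15 + (-6) = 9, y = -30 + (-6) = -36 — no discrepancy.
Step 12: x = 9 + (-5) = 4, y = -36 + (-5) = -41 — no discrepancy.
Step 13: x = 4 + (4) = 8, y = -41 + (-2) = -43 — checks out.
Each recorded entry agrees with the recomputation.

no error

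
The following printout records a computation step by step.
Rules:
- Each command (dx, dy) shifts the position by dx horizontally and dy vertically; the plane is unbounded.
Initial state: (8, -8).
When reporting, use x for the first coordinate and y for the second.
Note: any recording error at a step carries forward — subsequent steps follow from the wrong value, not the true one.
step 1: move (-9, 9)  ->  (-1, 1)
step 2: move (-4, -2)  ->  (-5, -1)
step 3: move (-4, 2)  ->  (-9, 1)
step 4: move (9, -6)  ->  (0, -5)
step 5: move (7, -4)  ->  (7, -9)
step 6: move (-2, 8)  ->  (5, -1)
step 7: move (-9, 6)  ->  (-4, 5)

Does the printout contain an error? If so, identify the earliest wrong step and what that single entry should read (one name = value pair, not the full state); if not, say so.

no error

Step 1: x = 8 + (-9) = -1, y = -8 + (9) = 1 — in agreement.
Step 2: x = -1 + (-4) = -5, y = 1 + (-2) = -1 — exactly as logged.
Step 3: x = -5 + (-4) = -9, y = -1 + (2) = 1 — consistent with the printout.
Step 4: x = -9 + (9) = 0, y = 1 + (-6) = -5 — no discrepancy.
Step 5: x = 0 + (7) = 7, y = -5 + (-4) = -9 — in agreement.
Step 6: x = 7 + (-2) = 5, y = -9 + (8) = -1 — matches.
Step 7: x = 5 + (-9) = -4, y = -1 + (6) = 5 — verified.
All steps check out; nothing to correct.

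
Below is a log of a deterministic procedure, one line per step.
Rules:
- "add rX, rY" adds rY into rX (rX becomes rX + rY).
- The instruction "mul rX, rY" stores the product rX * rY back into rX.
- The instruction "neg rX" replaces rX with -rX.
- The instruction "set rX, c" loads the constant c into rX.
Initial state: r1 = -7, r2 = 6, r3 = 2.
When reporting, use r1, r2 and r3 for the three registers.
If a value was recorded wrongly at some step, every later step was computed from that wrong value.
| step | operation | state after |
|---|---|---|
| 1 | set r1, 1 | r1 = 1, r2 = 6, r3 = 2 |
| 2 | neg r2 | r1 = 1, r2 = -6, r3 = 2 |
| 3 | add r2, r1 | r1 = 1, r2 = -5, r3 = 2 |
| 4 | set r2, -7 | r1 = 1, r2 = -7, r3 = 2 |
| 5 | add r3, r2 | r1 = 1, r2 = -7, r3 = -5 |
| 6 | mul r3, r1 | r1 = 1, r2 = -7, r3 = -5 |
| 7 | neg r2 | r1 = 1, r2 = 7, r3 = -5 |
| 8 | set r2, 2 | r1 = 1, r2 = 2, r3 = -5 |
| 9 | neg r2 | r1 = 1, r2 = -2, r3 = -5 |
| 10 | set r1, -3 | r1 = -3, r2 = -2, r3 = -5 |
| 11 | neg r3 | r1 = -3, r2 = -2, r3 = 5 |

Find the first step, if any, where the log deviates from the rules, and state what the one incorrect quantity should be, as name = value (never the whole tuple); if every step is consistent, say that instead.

Step 1: r1 = 1 — matches.
Step 2: r2 = -(6) = -6 — consistent with the log.
Step 3: r2 = -6 + 1 = -5 — checks out.
Step 4: r2 = -7 — confirmed correct.
Step 5: r3 = 2 + -7 = -5 — consistent with the log.
Step 6: r3 = -5 * 1 = -5 — same as recorded.
Step 7: r2 = -(-7) = 7 — verified.
Step 8: r2 = 2 — no discrepancy.
Step 9: r2 = -(2) = -2 — no discrepancy.
Step 10: r1 = -3 — same as recorded.
Step 11: r3 = -(-5) = 5 — confirmed correct.
All entries verified; no error found.

no error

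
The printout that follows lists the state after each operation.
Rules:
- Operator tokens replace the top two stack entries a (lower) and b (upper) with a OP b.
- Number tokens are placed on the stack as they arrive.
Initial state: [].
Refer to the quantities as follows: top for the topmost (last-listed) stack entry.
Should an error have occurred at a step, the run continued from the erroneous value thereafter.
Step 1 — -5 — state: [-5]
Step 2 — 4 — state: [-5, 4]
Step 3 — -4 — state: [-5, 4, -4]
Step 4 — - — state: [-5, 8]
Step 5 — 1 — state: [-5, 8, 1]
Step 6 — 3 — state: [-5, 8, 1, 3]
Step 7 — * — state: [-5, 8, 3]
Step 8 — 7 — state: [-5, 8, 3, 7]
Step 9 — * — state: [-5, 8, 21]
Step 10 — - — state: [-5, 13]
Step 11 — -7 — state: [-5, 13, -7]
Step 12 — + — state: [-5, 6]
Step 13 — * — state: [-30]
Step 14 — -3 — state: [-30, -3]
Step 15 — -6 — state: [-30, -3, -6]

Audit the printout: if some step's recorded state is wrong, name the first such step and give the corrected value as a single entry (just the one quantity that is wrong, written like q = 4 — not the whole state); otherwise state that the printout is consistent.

1. push -5: top = -5 (matches)
2. push 4: top = 4 (in agreement)
3. push -4: top = -4 (in agreement)
4. 4 - -4 = 8 (same as recorded)
5. push 1: top = 1 (same as recorded)
6. push 3: top = 3 (agrees with the printout)
7. 1 * 3 = 3 (consistent with the printout)
8. push 7: top = 7 (no discrepancy)
9. 3 * 7 = 21 (matches)
10. 8 - 21 = -13 (a discrepancy with the printout)
Conclusion: step 10 carries the first error; the entry should be top = -13.

step 10, top = -13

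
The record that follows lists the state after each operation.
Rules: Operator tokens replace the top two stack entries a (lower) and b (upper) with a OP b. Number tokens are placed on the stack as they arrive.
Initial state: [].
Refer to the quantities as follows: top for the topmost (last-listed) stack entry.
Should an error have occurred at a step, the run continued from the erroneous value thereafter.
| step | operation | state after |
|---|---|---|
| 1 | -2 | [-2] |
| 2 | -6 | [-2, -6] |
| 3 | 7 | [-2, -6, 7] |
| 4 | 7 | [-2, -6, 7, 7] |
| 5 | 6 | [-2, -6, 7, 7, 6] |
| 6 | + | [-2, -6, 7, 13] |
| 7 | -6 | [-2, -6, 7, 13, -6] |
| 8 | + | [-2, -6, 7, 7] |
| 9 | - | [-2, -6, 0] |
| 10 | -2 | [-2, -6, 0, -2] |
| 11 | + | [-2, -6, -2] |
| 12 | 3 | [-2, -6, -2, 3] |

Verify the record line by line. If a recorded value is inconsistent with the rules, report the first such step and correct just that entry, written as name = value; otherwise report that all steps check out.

no error

Recomputing the run from the initial state:
step 1: [-2]
step 2: [-2, -6]
step 3: [-2, -6, 7]
step 4: [-2, -6, 7, 7]
step 5: [-2, -6, 7, 7, 6]
step 6: [-2, -6, 7, 13]
step 7: [-2, -6, 7, 13, -6]
step 8: [-2, -6, 7, 7]
step 9: [-2, -6, 0]
step 10: [-2, -6, 0, -2]
step 11: [-2, -6, -2]
step 12: [-2, -6, -2, 3]
This matches the record at every step.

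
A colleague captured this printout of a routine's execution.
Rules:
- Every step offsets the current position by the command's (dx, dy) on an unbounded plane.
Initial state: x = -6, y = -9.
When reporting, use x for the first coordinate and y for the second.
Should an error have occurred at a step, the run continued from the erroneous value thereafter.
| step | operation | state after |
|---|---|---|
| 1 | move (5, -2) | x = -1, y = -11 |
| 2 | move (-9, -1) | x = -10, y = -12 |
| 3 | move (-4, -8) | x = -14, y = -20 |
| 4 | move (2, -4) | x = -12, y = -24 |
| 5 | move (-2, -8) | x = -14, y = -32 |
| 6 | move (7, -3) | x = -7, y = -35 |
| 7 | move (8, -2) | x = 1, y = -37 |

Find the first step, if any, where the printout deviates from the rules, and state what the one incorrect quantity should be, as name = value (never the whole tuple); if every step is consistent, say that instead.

no error

Recomputing the run from the initial state:
step 1: x = -1, y = -11
step 2: x = -10, y = -12
step 3: x = -14, y = -20
step 4: x = -12, y = -24
step 5: x = -14, y = -32
step 6: x = -7, y = -35
step 7: x = 1, y = -37
This matches the printout at every step.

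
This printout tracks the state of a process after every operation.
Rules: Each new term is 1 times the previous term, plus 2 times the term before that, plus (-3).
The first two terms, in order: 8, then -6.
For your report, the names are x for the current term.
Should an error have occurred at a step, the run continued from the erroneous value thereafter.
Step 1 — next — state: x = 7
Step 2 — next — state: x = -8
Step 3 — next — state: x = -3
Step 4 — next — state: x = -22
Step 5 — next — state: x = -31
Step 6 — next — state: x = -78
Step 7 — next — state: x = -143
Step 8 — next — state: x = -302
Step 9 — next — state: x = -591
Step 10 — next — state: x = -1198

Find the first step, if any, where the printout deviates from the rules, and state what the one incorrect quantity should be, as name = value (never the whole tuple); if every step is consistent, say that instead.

Step 1: x = 1*(-6) + (2)*(8) + (-3) = 7 — confirmed correct.
Step 2: x = 1*(7) + (2)*(-6) + (-3) = -8 — consistent with the printout.
Step 3: x = 1*(-8) + (2)*(7) + (-3) = 3 — the entry is off here.
Step 3 is the first one off; corrected, x = 3.

step 3, x = 3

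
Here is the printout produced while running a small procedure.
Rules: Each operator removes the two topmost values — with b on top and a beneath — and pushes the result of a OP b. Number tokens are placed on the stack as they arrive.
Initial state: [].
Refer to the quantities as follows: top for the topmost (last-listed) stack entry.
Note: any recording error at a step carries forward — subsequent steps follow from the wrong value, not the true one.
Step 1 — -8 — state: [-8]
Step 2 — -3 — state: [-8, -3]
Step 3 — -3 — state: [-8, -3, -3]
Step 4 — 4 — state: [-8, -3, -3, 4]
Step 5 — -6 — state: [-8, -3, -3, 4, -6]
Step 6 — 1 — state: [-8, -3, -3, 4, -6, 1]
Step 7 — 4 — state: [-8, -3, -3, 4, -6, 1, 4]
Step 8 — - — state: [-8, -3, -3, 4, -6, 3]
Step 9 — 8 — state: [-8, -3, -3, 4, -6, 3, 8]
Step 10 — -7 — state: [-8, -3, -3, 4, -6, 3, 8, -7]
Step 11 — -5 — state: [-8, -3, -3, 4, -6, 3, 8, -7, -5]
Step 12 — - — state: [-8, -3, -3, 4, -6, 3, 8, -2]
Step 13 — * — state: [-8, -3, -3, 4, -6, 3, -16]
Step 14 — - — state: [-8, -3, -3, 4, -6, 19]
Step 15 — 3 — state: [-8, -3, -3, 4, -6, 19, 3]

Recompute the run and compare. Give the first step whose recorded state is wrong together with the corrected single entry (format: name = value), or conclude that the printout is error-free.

step 1: push -8: top = -8 -> in agreement
step 2: push -3: top = -3 -> checks out
step 3: push -3: top = -3 -> exactly as logged
step 4: push 4: top = 4 -> verified
step 5: push -6: top = -6 -> no discrepancy
step 6: push 1: top = 1 -> consistent with the printout
step 7: push 4: top = 4 -> in agreement
step 8: 1 - 4 = -3 -> the printout has a different value
The earliest wrong entry is at step 8: it should read top = -3.

step 8, top = -3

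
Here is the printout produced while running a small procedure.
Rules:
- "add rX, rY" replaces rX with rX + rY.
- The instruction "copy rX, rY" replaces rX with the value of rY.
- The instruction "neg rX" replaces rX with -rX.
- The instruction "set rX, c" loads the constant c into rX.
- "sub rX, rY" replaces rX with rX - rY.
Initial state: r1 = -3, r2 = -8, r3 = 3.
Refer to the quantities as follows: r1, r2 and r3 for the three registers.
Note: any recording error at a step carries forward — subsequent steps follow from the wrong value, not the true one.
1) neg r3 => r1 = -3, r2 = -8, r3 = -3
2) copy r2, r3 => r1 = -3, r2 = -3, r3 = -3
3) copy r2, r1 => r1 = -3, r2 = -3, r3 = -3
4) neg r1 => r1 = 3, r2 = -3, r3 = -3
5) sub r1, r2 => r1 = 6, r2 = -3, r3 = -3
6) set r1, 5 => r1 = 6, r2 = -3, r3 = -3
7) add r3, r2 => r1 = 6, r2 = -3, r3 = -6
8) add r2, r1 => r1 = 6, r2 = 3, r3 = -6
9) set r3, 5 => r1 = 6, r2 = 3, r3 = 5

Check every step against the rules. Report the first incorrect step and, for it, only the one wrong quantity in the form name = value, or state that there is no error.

Recomputing the run from the initial state:
step 1: r1 = -3, r2 = -8, r3 = -3
step 2: r1 = -3, r2 = -3, r3 = -3
step 3: r1 = -3, r2 = -3, r3 = -3
step 4: r1 = 3, r2 = -3, r3 = -3
step 5: r1 = 6, r2 = -3, r3 = -3
step 6: r1 = 5, r2 = -3, r3 = -3
step 7: r1 = 5, r2 = -3, r3 = -6
step 8: r1 = 5, r2 = 2, r3 = -6
step 9: r1 = 5, r2 = 2, r3 = 5
The first disagreement with the printout is at step 6, where the value should be r1 = 5.

step 6, r1 = 5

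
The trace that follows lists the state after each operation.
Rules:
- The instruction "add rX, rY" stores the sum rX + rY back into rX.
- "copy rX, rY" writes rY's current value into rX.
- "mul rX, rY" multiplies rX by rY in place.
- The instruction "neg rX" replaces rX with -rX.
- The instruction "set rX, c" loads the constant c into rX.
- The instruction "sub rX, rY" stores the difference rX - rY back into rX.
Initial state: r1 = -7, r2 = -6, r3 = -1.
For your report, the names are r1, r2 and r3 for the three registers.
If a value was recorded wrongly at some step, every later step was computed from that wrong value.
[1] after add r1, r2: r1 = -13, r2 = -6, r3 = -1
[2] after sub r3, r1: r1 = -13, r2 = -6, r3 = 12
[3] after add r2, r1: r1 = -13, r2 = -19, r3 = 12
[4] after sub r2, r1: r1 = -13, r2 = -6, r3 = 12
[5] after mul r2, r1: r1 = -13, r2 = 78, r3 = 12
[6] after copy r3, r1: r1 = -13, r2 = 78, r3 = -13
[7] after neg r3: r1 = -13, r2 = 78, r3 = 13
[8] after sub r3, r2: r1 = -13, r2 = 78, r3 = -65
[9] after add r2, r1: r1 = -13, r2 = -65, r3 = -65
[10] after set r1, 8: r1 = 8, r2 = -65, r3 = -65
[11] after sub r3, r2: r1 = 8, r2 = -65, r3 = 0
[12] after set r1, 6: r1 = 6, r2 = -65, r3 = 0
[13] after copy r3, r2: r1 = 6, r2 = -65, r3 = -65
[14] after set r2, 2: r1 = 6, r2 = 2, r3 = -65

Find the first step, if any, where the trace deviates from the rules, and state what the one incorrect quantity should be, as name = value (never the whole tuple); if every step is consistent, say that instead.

step 9, r2 = 65

Recomputing the run from the initial state:
step 1: r1 = -13, r2 = -6, r3 = -1
step 2: r1 = -13, r2 = -6, r3 = 12
step 3: r1 = -13, r2 = -19, r3 = 12
step 4: r1 = -13, r2 = -6, r3 = 12
step 5: r1 = -13, r2 = 78, r3 = 12
step 6: r1 = -13, r2 = 78, r3 = -13
step 7: r1 = -13, r2 = 78, r3 = 13
step 8: r1 = -13, r2 = 78, r3 = -65
step 9: r1 = -13, r2 = 65, r3 = -65
step 10: r1 = 8, r2 = 65, r3 = -65
step 11: r1 = 8, r2 = 65, r3 = -130
step 12: r1 = 6, r2 = 65, r3 = -130
step 13: r1 = 6, r2 = 65, r3 = 65
step 14: r1 = 6, r2 = 2, r3 = 65
The first disagreement with the trace is at step 9, where the value should be r2 = 65.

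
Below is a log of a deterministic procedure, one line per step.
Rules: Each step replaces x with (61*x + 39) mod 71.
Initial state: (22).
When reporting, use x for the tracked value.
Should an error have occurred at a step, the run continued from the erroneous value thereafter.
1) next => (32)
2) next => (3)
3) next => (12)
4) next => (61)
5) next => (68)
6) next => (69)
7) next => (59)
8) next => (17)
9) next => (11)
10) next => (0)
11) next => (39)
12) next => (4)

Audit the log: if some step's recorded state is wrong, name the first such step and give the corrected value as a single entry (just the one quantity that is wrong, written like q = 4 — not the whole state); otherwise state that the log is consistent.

step 3, x = 9

1. x = (61*22 + 39) mod 71 = 32 (no discrepancy)
2. x = (61*32 + 39) mod 71 = 3 (checks out)
3. x = (61*3 + 39) mod 71 = 9 (not what was recorded)
The earliest wrong entry is at step 3: it should read x = 9.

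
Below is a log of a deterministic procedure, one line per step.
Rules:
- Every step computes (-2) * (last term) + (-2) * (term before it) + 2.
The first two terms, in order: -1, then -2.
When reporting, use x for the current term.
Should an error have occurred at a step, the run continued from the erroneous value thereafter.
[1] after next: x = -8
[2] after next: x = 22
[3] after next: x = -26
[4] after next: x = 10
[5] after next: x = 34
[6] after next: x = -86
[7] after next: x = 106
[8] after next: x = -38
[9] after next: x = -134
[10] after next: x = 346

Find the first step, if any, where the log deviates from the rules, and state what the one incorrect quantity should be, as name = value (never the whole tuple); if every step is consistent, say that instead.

Recomputing the run from the initial state:
step 1: x = 8
step 2: x = -10
step 3: x = 6
step 4: x = 10
step 5: x = -30
step 6: x = 42
step 7: x = -22
step 8: x = -38
step 9: x = 122
step 10: x = -166
The first disagreement with the log is at step 1, where the value should be x = 8.

step 1, x = 8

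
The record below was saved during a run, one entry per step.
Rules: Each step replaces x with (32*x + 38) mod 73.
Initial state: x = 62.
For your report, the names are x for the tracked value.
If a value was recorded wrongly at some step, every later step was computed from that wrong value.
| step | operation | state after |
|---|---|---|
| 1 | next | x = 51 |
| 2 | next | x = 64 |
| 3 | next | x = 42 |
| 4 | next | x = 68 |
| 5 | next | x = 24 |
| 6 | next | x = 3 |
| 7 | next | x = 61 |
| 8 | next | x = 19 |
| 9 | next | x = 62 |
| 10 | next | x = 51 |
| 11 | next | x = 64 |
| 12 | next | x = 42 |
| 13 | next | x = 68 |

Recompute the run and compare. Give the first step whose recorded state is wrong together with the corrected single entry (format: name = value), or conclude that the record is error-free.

1. x = (32*62 + 38) mod 73 = 51 (confirmed correct)
2. x = (32*51 + 38) mod 73 = 64 (confirmed correct)
3. x = (32*64 + 38) mod 73 = 42 (matches)
4. x = (32*42 + 38) mod 73 = 68 (checks out)
5. x = (32*68 + 38) mod 73 = 24 (checks out)
6. x = (32*24 + 38) mod 73 = 3 (in agreement)
7. x = (32*3 + 38) mod 73 = 61 (checks out)
8. x = (32*61 + 38) mod 73 = 19 (consistent with the record)
9. x = (32*19 + 38) mod 73 = 62 (in agreement)
10. x = (32*62 + 38) mod 73 = 51 (confirmed correct)
11. x = (32*51 + 38) mod 73 = 64 (no discrepancy)
12. x = (32*64 + 38) mod 73 = 42 (consistent with the record)
13. x = (32*42 + 38) mod 73 = 68 (in agreement)
All steps check out; nothing to correct.

no error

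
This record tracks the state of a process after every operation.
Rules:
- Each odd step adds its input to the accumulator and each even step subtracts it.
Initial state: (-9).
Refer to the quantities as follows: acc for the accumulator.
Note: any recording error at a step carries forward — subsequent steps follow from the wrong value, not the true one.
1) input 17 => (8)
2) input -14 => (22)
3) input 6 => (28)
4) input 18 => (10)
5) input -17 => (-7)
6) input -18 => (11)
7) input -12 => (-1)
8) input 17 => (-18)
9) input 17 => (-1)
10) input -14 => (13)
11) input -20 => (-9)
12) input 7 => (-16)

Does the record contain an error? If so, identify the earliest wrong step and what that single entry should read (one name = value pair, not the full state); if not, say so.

Recomputing the run from the initial state:
step 1: acc = 8
step 2: acc = 22
step 3: acc = 28
step 4: acc = 10
step 5: acc = -7
step 6: acc = 11
step 7: acc = -1
step 8: acc = -18
step 9: acc = -1
step 10: acc = 13
step 11: acc = -7
step 12: acc = -14
The first disagreement with the record is at step 11, where the value should be acc = -7.

step 11, acc = -7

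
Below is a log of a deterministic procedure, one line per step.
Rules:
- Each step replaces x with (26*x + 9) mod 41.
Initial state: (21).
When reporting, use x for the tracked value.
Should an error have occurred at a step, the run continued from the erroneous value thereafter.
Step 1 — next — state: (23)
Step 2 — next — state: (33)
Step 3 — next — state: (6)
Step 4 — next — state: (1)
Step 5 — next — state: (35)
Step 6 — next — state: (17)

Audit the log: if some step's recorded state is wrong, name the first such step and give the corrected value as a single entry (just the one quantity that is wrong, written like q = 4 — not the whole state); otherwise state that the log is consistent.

Recomputing the run from the initial state:
step 1: x = 22
step 2: x = 7
step 3: x = 27
step 4: x = 14
step 5: x = 4
step 6: x = 31
The first disagreement with the log is at step 1, where the value should be x = 22.

step 1, x = 22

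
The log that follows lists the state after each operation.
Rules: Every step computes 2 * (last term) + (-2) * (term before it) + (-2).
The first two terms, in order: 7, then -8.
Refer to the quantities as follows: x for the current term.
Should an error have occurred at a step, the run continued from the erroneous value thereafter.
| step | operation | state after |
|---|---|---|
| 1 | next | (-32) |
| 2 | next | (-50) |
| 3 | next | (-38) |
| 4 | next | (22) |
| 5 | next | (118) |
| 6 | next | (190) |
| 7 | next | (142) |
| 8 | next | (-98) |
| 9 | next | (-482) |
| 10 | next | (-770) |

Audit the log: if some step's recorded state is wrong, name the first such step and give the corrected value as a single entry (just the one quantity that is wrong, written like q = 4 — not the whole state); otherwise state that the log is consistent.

no error

Recomputing the run from the initial state:
step 1: x = -32
step 2: x = -50
step 3: x = -38
step 4: x = 22
step 5: x = 118
step 6: x = 190
step 7: x = 142
step 8: x = -98
step 9: x = -482
step 10: x = -770
This matches the log at every step.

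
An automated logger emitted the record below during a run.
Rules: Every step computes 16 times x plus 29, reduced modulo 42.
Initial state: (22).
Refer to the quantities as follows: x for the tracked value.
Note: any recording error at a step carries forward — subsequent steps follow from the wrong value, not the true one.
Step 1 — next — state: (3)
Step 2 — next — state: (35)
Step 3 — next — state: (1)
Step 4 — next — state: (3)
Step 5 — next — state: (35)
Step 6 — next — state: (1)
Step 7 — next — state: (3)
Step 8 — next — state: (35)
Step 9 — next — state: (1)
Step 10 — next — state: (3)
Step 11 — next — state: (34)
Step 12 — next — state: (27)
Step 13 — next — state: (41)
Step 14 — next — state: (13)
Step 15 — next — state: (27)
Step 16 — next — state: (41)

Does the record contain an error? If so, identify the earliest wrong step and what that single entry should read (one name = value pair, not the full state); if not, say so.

1. x = (16*22 + 29) mod 42 = 3 (confirmed correct)
2. x = (16*3 + 29) mod 42 = 35 (consistent with the record)
3. x = (16*35 + 29) mod 42 = 1 (matches)
4. x = (16*1 + 29) mod 42 = 3 (confirmed correct)
5. x = (16*3 + 29) mod 42 = 35 (checks out)
6. x = (16*35 + 29) mod 42 = 1 (no discrepancy)
7. x = (16*1 + 29) mod 42 = 3 (no discrepancy)
8. x = (16*3 + 29) mod 42 = 35 (confirmed correct)
9. x = (16*35 + 29) mod 42 = 1 (same as recorded)
10. x = (16*1 + 29) mod 42 = 3 (agrees with the record)
11. x = (16*3 + 29) mod 42 = 35 (the entry is off here)
First deviation found at step 11; the corrected entry is x = 35.

step 11, x = 35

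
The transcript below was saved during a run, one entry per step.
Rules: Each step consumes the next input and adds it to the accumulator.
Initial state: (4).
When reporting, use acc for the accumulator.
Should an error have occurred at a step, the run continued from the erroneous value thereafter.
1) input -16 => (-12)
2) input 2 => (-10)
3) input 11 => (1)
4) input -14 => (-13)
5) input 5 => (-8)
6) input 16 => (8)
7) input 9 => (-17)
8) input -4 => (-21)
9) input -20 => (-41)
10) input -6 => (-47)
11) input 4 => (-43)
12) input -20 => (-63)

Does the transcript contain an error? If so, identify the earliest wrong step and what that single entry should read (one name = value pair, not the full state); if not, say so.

step 1: acc = 4 + -16 = -12 -> agrees with the transcript
step 2: acc = -12 + 2 = -10 -> checks out
step 3: acc = -10 + 11 = 1 -> confirmed correct
step 4: acc = 1 + -14 = -13 -> matches
step 5: acc = -13 + 5 = -8 -> checks out
step 6: acc = -8 + 16 = 8 -> verified
step 7: acc = 8 + 9 = 17 -> first mismatch against the transcript
So the first discrepancy is step 7, where the right value is acc = 17.

step 7, acc = 17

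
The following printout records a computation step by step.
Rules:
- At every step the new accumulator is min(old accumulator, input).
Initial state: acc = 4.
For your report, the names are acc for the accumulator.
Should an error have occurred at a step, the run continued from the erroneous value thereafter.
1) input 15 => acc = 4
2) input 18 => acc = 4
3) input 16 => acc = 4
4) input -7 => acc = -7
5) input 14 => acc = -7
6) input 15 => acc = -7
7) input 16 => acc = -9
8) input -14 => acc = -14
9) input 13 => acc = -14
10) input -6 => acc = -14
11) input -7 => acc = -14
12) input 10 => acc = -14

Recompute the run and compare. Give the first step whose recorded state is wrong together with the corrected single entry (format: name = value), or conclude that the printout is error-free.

step 7, acc = -7

step 1: acc = min(4, 15) = 4 -> confirmed correct
step 2: acc = min(4, 18) = 4 -> matches
step 3: acc = min(4, 16) = 4 -> verified
step 4: acc = min(4, -7) = -7 -> verified
step 5: acc = min(-7, 14) = -7 -> verified
step 6: acc = min(-7, 15) = -7 -> verified
step 7: acc = min(-7, 16) = -7 -> not what was recorded
That makes step 7 the first incorrect line — acc = -7 is what it should show.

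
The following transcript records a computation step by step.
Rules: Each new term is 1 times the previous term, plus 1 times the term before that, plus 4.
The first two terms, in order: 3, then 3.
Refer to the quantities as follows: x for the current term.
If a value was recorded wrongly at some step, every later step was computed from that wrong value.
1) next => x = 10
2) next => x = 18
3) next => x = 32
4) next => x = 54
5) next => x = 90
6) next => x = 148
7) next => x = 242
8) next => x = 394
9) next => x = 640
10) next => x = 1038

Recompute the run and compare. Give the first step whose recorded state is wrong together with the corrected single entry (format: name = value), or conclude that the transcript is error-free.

step 2, x = 17

Recomputing the run from the initial state:
step 1: x = 10
step 2: x = 17
step 3: x = 31
step 4: x = 52
step 5: x = 87
step 6: x = 143
step 7: x = 234
step 8: x = 381
step 9: x = 619
step 10: x = 1004
The first disagreement with the transcript is at step 2, where the value should be x = 17.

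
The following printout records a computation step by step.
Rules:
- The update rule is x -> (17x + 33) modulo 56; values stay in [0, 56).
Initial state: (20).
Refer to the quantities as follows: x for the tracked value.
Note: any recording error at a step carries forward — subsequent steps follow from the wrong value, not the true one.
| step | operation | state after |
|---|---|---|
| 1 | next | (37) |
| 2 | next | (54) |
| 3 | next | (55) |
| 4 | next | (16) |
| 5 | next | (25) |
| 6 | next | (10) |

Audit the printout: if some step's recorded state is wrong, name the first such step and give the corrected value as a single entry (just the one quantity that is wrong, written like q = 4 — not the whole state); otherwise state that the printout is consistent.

step 2, x = 46

Step 1: x = (17*20 + 33) mod 56 = 37 — matches.
Step 2: x = (17*37 + 33) mod 56 = 46 — this is not what the printout shows.
First deviation found at step 2; the corrected entry is x = 46.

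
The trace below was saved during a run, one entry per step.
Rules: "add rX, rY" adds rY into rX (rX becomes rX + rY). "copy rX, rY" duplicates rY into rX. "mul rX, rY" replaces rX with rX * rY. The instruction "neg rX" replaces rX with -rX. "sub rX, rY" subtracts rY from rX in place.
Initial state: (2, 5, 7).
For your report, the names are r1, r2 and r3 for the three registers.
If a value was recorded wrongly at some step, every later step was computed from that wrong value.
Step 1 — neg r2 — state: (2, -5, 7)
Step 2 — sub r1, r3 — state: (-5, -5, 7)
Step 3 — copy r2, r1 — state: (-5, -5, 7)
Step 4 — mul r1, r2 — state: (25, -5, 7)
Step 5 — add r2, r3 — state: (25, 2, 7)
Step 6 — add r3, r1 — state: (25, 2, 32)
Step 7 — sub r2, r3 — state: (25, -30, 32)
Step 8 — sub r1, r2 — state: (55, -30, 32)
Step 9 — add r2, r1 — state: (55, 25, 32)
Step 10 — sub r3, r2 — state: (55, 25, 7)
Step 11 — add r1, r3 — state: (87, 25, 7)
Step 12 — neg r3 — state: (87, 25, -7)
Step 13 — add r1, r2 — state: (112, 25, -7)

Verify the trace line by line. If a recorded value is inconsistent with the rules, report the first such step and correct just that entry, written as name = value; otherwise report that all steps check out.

step 11, r1 = 62

1. r2 = -(5) = -5 (same as recorded)
2. r1 = 2 - 7 = -5 (confirmed correct)
3. r2 = -5 (no discrepancy)
4. r1 = -5 * -5 = 25 (in agreement)
5. r2 = -5 + 7 = 2 (verified)
6. r3 = 7 + 25 = 32 (no discrepancy)
7. r2 = 2 - 32 = -30 (same as recorded)
8. r1 = 25 - -30 = 55 (checks out)
9. r2 = -30 + 55 = 25 (agrees with the trace)
10. r3 = 32 - 25 = 7 (matches)
11. r1 = 55 + 7 = 62 (a discrepancy with the trace)
That makes step 11 the first incorrect line — r1 = 62 is what it should show.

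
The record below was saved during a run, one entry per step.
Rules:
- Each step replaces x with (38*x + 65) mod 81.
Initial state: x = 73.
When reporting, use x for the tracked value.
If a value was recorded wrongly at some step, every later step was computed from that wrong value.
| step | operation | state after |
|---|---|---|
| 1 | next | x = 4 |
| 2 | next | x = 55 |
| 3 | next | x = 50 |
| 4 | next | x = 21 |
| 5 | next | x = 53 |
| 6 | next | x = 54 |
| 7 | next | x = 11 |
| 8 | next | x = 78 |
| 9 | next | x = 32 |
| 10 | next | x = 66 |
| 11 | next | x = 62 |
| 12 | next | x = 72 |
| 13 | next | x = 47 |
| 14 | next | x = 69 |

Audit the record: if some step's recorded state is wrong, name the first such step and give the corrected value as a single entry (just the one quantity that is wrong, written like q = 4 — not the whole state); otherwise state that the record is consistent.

step 3, x = 49

step 1: x = (38*73 + 65) mod 81 = 4 -> matches
step 2: x = (38*4 + 65) mod 81 = 55 -> no discrepancy
step 3: x = (38*55 + 65) mod 81 = 49 -> the record disagrees here
The audit stops at step 3: the recorded entry is wrong and should be x = 49.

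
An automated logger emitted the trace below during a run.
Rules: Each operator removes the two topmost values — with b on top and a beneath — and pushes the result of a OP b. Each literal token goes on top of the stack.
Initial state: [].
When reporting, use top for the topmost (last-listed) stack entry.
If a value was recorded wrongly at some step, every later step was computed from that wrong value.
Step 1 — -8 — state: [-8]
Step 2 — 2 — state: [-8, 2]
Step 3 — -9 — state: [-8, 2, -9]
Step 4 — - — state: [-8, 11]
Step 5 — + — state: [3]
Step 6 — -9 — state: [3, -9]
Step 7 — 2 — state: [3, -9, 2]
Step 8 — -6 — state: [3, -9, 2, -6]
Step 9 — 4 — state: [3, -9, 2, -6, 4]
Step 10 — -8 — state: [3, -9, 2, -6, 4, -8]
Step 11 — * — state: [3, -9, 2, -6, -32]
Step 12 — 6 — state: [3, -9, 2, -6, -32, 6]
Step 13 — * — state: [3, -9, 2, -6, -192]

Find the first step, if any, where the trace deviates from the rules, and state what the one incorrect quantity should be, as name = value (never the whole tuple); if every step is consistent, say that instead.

no error

Recomputing the run from the initial state:
step 1: [-8]
step 2: [-8, 2]
step 3: [-8, 2, -9]
step 4: [-8, 11]
step 5: [3]
step 6: [3, -9]
step 7: [3, -9, 2]
step 8: [3, -9, 2, -6]
step 9: [3, -9, 2, -6, 4]
step 10: [3, -9, 2, -6, 4, -8]
step 11: [3, -9, 2, -6, -32]
step 12: [3, -9, 2, -6, -32, 6]
step 13: [3, -9, 2, -6, -192]
This matches the trace at every step.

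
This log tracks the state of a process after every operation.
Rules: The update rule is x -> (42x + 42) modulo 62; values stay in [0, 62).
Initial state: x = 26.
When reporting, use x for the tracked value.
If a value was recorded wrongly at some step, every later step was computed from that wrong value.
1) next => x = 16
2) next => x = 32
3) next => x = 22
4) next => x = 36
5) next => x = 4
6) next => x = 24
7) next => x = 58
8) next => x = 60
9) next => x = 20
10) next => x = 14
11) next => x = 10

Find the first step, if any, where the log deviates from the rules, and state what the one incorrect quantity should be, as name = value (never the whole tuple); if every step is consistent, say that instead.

1. x = (42*26 + 42) mod 62 = 18 (this is not what the log shows)
First incorrect step: 1; the correct value is x = 18.

step 1, x = 18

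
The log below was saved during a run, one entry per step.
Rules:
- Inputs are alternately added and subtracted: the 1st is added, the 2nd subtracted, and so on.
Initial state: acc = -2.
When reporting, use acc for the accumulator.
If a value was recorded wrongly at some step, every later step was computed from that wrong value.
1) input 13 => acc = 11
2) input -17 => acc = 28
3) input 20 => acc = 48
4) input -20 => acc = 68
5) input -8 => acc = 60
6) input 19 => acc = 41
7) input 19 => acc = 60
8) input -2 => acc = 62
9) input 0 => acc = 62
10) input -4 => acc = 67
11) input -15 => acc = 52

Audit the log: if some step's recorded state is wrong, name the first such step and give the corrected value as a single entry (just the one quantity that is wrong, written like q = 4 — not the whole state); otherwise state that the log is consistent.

1. acc = -2 + 13 = 11 (confirmed correct)
2. acc = 11 - -17 = 28 (no discrepancy)
3. acc = 28 + 20 = 48 (matches)
4. acc = 48 - -20 = 68 (confirmed correct)
5. acc = 68 + -8 = 60 (in agreement)
6. acc = 60 - 19 = 41 (checks out)
7. acc = 41 + 19 = 60 (checks out)
8. acc = 60 - -2 = 62 (no discrepancy)
9. acc = 62 + 0 = 62 (matches)
10. acc = 62 - -4 = 66 (the entry is off here)
The audit stops at step 10: the recorded entry is wrong and should be acc = 66.

step 10, acc = 66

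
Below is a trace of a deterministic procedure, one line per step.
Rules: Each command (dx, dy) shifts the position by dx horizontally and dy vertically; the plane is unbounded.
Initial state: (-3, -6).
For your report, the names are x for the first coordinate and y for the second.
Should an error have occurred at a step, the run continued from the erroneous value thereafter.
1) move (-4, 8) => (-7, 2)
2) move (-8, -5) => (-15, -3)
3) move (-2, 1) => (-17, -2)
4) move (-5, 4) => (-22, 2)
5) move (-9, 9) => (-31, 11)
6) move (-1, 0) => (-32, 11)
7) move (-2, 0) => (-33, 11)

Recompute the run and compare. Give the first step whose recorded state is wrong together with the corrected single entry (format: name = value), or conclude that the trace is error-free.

step 7, x = -34

Step 1: x = -3 + (-4) = -7, y = -6 + (8) = 2 — same as recorded.
Step 2: x = -7 + (-8) = -15, y = 2 + (-5) = -3 — confirmed correct.
Step 3: x = -15 + (-2) = -17, y = -3 + (1) = -2 — same as recorded.
Step 4: x = -17 + (-5) = -22, y = -2 + (4) = 2 — consistent with the trace.
Step 5: x = -22 + (-9) = -31, y = 2 + (9) = 11 — confirmed correct.
Step 6: x = -31 + (-1) = -32, y = 11 + (0) = 11 — in agreement.
Step 7: x = -32 + (-2) = -34, y = 11 + (0) = 11 — first mismatch against the trace.
Step 7 is the first one off; corrected, x = -34.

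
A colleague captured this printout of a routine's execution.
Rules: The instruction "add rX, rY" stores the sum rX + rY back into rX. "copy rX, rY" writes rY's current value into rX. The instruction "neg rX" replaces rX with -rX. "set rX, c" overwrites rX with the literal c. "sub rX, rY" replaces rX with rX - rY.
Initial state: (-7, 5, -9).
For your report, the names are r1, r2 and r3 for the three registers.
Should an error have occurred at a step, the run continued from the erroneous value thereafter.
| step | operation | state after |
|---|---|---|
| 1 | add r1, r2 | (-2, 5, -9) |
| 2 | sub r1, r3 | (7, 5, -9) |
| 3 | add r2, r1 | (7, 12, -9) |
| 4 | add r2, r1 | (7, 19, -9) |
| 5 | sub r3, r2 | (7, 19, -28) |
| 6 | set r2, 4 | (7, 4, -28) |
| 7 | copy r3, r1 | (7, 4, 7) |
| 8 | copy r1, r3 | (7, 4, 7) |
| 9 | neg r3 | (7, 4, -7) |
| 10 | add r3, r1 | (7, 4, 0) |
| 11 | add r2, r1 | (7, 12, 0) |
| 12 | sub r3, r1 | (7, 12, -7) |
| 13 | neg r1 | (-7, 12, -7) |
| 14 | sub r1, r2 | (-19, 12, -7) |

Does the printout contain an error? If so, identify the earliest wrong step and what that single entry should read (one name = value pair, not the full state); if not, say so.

step 1: r1 = -7 + 5 = -2 -> consistent with the printout
step 2: r1 = -2 - -9 = 7 -> no discrepancy
step 3: r2 = 5 + 7 = 12 -> no discrepancy
step 4: r2 = 12 + 7 = 19 -> no discrepancy
step 5: r3 = -9 - 19 = -28 -> matches
step 6: r2 = 4 -> confirmed correct
step 7: r3 = 7 -> agrees with the printout
step 8: r1 = 7 -> in agreement
step 9: r3 = -(7) = -7 -> matches
step 10: r3 = -7 + 7 = 0 -> exactly as logged
step 11: r2 = 4 + 7 = 11 -> this is not what the printout shows
That makes step 11 the first incorrect line — r2 = 11 is what it should show.

step 11, r2 = 11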